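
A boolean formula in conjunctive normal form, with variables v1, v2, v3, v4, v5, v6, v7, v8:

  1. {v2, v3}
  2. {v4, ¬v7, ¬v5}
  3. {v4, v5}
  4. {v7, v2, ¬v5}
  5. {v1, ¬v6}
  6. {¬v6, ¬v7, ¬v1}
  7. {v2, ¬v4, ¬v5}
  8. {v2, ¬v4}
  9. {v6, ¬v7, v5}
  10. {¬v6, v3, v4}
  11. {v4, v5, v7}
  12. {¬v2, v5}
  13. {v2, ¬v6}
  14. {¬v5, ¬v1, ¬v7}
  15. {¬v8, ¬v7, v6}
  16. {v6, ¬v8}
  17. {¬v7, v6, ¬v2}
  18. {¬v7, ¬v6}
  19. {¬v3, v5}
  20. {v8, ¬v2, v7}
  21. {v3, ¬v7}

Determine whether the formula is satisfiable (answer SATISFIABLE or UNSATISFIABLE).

Try v1 = True.
Branch on v2: take v2 = True.
  then v5 is forced to True.
  then v7 is forced to False.
  then v8 is forced to True.
  then v6 is forced to True.
For the remaining variables, v3 = True, v4 = True works.
So v1=T, v2=T, v3=T, v4=T, v5=T, v6=T, v7=F, v8=T is a satisfying assignment.

SATISFIABLE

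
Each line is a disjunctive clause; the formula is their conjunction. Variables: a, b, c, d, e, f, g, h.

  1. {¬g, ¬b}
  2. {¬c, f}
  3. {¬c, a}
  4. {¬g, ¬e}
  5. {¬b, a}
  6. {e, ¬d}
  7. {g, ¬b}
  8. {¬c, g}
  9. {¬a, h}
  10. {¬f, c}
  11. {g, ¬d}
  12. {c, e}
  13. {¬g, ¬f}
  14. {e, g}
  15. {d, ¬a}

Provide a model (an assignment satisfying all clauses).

Pure literal: b appears only negated; assign b = False.
Pure literal: h appears only positively; assign h = True.
Try a = False.
  then c is forced to False.
  then f is forced to False.
  then e is forced to True.
  then g is forced to False.
  then d is forced to False.

a=F, b=F, c=F, d=F, e=T, f=F, g=F, h=T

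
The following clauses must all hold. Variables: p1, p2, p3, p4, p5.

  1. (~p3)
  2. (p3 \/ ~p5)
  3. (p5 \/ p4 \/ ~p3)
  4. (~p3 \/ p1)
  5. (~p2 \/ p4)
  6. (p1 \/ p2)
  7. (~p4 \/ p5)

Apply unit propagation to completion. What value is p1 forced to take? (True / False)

True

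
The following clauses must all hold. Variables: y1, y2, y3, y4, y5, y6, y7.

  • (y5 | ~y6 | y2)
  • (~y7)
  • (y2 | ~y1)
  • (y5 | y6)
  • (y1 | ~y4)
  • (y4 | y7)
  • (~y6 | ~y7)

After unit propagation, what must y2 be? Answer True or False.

True

(~y7) stands alone — y7 = False.
(y4 | y7): since y7 = False, the clause reduces to (y4). y4 = True.
(~y4 | y1) with y4 = True leaves only y1, so y1 = True.
(~y1 | y2): since y1 = True, the clause reduces to (y2). y2 = True.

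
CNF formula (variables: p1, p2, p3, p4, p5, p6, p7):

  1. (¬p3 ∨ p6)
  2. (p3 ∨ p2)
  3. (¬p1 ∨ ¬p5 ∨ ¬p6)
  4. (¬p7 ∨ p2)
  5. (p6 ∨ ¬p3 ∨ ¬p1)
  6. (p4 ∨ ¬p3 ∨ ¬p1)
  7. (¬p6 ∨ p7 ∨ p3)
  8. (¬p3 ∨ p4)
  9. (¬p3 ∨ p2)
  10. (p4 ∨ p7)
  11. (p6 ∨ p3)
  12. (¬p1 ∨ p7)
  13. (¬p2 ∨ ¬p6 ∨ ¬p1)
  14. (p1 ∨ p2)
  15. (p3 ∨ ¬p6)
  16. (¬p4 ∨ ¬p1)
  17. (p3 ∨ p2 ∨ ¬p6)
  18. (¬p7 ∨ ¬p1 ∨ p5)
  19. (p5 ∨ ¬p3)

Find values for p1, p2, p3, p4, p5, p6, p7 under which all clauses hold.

Set p1 = False and propagate.
  then p2 is forced to True.
The remaining clauses are satisfied by p3 = True, p4 = True, p5 = True, p6 = True, p7 = True.
Check each clause:
  1. (¬p3 ∨ p6) — p6 is true.
  2. (p3 ∨ p2) — p2 is true.
  3. (¬p6 ∨ ¬p1 ∨ ¬p5) — ¬p1 is true.
  4. (¬p7 ∨ p2) — p2 is true.
  5. (p6 ∨ ¬p3 ∨ ¬p1) — p6 is true.
  6. (¬p1 ∨ p4 ∨ ¬p3) — p4 is true.
  7. (p3 ∨ p7 ∨ ¬p6) — p3 is true.
  8. (p4 ∨ ¬p3) — p4 is true.
  9. (p2 ∨ ¬p3) — p2 is true.
  10. (p7 ∨ p4) — p4 is true.
  11. (p6 ∨ p3) — p3 is true.
  12. (¬p1 ∨ p7) — ¬p1 is true.
  13. (¬p6 ∨ ¬p2 ∨ ¬p1) — ¬p1 is true.
  14. (p1 ∨ p2) — p2 is true.
  15. (¬p6 ∨ p3) — p3 is true.
  16. (¬p4 ∨ ¬p1) — ¬p1 is true.
  17. (p2 ∨ p3 ∨ ¬p6) — p3 is true.
  18. (¬p1 ∨ p5 ∨ ¬p7) — p5 is true.
  19. (¬p3 ∨ p5) — p5 is true.

p1 = 0, p2 = 1, p3 = 1, p4 = 1, p5 = 1, p6 = 1, p7 = 1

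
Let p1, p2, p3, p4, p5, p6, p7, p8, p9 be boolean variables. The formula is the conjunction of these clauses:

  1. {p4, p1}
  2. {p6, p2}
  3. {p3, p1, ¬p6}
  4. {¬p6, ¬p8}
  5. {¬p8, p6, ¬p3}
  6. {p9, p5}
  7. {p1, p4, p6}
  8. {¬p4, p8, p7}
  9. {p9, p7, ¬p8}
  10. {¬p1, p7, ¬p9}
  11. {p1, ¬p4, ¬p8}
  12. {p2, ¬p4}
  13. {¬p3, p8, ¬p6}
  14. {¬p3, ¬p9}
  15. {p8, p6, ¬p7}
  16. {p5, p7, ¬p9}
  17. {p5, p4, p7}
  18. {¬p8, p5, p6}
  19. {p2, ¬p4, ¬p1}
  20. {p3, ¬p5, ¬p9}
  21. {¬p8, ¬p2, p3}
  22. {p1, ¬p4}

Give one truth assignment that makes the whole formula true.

p1=True, p2=False, p3=False, p4=False, p5=True, p6=True, p7=False, p8=False, p9=False

Check each clause:
  1. {p4, p1} — p1 is true.
  2. {p6, p2} — p6 is true.
  3. {¬p6, p1, p3} — p1 is true.
  4. {¬p8, ¬p6} — ¬p8 is true.
  5. {¬p3, ¬p8, p6} — ¬p8 is true.
  6. {p5, p9} — p5 is true.
  7. {p6, p4, p1} — p1 is true.
  8. {p7, p8, ¬p4} — ¬p4 is true.
  9. {¬p8, p7, p9} — ¬p8 is true.
  10. {¬p1, p7, ¬p9} — ¬p9 is true.
  11. {¬p4, p1, ¬p8} — ¬p8 is true.
  12. {¬p4, p2} — ¬p4 is true.
  13. {p8, ¬p6, ¬p3} — ¬p3 is true.
  14. {¬p9, ¬p3} — ¬p3 is true.
  15. {p6, p8, ¬p7} — ¬p7 is true.
  16. {p5, p7, ¬p9} — p5 is true.
  17. {p4, p7, p5} — p5 is true.
  18. {¬p8, p6, p5} — ¬p8 is true.
  19. {¬p4, p2, ¬p1} — ¬p4 is true.
  20. {p3, ¬p5, ¬p9} — ¬p9 is true.
  21. {¬p2, p3, ¬p8} — ¬p8 is true.
  22. {¬p4, p1} — p1 is true.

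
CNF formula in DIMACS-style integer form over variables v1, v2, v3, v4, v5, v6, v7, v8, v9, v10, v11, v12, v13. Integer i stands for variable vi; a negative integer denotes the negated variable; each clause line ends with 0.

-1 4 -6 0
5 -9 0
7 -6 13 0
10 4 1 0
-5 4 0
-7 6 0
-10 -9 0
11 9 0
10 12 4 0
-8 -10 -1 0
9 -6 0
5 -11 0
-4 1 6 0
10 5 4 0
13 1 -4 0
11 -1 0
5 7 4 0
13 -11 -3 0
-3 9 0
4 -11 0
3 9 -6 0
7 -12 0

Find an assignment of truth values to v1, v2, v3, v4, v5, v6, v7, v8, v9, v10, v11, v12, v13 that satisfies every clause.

v1 = False, v2 = False, v3 = False, v4 = True, v5 = True, v6 = True, v7 = True, v8 = False, v9 = True, v10 = False, v11 = True, v12 = False, v13 = True

Pure literal: v8 appears only negated; assign v8 = False.
v13 occurs only positively in the remaining clauses — set v13 = True.
Branch on v1: take v1 = False.
Try v3 = False.
The remaining clauses are satisfied by v2 = False, v4 = True, v5 = True, v6 = True, v7 = True, v9 = True, v10 = False, v11 = True, v12 = False.
Every clause has at least one true literal under this assignment.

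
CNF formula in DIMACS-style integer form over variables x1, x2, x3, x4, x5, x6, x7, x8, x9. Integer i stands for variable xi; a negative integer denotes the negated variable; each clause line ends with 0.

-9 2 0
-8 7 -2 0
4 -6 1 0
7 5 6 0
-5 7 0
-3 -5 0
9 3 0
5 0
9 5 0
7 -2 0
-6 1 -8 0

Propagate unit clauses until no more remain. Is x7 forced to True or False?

True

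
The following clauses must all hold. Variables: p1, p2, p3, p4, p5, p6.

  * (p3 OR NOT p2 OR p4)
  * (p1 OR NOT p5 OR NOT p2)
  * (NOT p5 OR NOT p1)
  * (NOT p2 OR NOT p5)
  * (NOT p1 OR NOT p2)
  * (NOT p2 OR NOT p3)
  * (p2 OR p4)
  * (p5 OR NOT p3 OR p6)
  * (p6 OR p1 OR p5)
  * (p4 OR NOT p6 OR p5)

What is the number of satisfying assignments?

Case analysis on p2 and p5:
  p2=1, p5=1: a clause becomes empty — 0.
  p2=1, p5=0: remaining (p1,p3,p4,p6) ∈ {(0,0,1,1)} — 1.
  p2=0, p5=1: remaining (p1,p3,p4,p6) ∈ {(0,0,1,0); (0,0,1,1); (0,1,1,0); (0,1,1,1)} — 4.
  p2=0, p5=0: 5 of the 16 assignments to (p1,p3,p4,p6) work.
Total: 0 + 1 + 4 + 5 = 10.

10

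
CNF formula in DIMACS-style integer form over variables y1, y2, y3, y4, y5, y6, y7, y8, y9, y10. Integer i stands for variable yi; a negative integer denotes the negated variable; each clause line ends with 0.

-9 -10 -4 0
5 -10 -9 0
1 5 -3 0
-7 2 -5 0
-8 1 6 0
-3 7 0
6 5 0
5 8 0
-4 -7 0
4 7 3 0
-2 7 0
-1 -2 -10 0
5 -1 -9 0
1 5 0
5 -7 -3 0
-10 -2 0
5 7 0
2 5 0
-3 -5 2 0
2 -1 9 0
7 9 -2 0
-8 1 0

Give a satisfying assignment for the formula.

y1 = F, y2 = T, y3 = F, y4 = F, y5 = T, y6 = F, y7 = T, y8 = F, y9 = F, y10 = F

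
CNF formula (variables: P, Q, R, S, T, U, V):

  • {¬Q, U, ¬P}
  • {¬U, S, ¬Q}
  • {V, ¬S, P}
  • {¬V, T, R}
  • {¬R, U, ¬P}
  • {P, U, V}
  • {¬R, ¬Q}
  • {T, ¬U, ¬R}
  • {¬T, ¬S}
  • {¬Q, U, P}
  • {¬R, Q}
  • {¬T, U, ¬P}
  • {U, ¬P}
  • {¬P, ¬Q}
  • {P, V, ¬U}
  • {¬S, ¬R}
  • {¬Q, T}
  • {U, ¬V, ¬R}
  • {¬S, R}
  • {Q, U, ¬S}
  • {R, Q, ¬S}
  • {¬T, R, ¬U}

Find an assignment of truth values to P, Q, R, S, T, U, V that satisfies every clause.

P = T  Q = F  R = F  S = F  T = F  U = T  V = F

Check each clause:
  1. {¬P, U, ¬Q} — U is true.
  2. {¬U, ¬Q, S} — ¬Q is true.
  3. {¬S, P, V} — P is true.
  4. {T, R, ¬V} — ¬V is true.
  5. {U, ¬P, ¬R} — ¬R is true.
  6. {V, U, P} — P is true.
  7. {¬R, ¬Q} — ¬R is true.
  8. {T, ¬R, ¬U} — ¬R is true.
  9. {¬S, ¬T} — ¬T is true.
  10. {U, ¬Q, P} — P is true.
  11. {¬R, Q} — ¬R is true.
  12. {U, ¬T, ¬P} — ¬T is true.
  13. {U, ¬P} — U is true.
  14. {¬Q, ¬P} — ¬Q is true.
  15. {V, ¬U, P} — P is true.
  16. {¬S, ¬R} — ¬S is true.
  17. {¬Q, T} — ¬Q is true.
  18. {¬R, U, ¬V} — ¬V is true.
  19. {¬S, R} — ¬S is true.
  20. {¬S, Q, U} — ¬S is true.
  21. {R, Q, ¬S} — ¬S is true.
  22. {¬U, ¬T, R} — ¬T is true.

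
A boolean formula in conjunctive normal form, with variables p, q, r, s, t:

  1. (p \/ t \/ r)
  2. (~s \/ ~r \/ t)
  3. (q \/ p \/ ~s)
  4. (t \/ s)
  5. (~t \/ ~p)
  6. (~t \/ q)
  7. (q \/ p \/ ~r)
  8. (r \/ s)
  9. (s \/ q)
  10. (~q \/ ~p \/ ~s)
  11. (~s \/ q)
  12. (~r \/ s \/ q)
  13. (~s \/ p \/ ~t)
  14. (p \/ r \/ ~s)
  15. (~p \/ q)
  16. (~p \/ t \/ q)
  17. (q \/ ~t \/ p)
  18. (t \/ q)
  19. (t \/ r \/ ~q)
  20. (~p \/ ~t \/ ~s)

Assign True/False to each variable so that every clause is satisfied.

p = F, q = T, r = T, s = F, t = T

Branch on p: take p = False.
Try q = True.
The remaining clauses are satisfied by r = True, s = False, t = True.
Every clause has at least one true literal under this assignment.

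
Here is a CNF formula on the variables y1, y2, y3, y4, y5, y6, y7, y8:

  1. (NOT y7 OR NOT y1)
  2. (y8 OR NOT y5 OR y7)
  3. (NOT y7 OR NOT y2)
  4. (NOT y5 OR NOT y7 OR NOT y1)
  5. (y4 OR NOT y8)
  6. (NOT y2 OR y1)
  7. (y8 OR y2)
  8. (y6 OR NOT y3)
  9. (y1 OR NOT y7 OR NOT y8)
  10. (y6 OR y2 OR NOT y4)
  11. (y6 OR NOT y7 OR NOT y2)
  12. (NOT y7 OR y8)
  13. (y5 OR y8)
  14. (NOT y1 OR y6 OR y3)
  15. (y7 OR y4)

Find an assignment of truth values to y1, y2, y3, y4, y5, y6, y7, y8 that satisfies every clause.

Pure literal: y6 appears only positively; assign y6 = True.
Branch on y1: take y1 = False.
  then y2 is forced to False.
  then y8 is forced to True.
  then y4 is forced to True.
  then y7 is forced to False.
y3, y5 are now unconstrained; take y3 = True, y5 = True.

y1 = F  y2 = F  y3 = T  y4 = T  y5 = T  y6 = T  y7 = F  y8 = T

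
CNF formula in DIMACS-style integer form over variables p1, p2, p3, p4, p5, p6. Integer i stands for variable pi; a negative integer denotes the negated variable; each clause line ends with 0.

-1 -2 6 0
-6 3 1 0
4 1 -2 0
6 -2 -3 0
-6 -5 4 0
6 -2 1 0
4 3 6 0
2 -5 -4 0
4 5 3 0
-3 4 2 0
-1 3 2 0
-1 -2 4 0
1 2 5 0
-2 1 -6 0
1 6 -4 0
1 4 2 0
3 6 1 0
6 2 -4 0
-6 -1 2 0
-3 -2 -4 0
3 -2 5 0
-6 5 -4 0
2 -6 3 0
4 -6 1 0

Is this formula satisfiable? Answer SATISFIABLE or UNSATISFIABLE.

Branch on p1: take p1 = True.
For the remaining variables, p2 = True, p3 = False, p4 = True, p5 = True, p6 = True works.
Every clause has at least one true literal under this assignment.
So p1=T, p2=T, p3=F, p4=T, p5=T, p6=T is a satisfying assignment.

SATISFIABLE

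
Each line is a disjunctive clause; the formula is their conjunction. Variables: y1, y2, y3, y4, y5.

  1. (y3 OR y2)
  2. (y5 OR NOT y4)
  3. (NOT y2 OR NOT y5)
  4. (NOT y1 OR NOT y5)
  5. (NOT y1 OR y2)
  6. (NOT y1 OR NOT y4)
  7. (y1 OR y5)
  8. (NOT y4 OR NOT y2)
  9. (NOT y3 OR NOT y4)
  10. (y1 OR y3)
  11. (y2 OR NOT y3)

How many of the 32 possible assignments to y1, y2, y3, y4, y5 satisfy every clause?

2

Satisfying assignments:
  y1=T y2=T y3=F y4=F y5=F
  y1=T y2=T y3=T y4=F y5=F
Count: 2.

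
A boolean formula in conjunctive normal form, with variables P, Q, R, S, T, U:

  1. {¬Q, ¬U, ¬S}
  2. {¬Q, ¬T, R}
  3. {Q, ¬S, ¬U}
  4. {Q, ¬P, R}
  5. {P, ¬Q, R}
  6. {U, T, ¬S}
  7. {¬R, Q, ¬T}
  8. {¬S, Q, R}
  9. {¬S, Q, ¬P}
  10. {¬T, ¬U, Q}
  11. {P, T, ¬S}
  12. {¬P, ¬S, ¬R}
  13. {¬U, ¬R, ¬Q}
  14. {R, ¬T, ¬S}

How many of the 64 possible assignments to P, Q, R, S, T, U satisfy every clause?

Split on Q, then R.
  Q=1, R=1: 5 of the 16 assignments to (P,S,T,U) work.
  Q=1, R=0: remaining (P,S,T,U) ∈ {(1,0,0,0); (1,0,0,1)} — 2.
  Q=0, R=1: remaining (P,S,T,U) ∈ {(0,0,0,0); (0,0,0,1); (1,0,0,0); (1,0,0,1)} — 4.
  Q=0, R=0: remaining (P,S,T,U) ∈ {(0,0,0,0); (0,0,0,1); (0,0,1,0)} — 3.
Total: 5 + 2 + 4 + 3 = 14.

14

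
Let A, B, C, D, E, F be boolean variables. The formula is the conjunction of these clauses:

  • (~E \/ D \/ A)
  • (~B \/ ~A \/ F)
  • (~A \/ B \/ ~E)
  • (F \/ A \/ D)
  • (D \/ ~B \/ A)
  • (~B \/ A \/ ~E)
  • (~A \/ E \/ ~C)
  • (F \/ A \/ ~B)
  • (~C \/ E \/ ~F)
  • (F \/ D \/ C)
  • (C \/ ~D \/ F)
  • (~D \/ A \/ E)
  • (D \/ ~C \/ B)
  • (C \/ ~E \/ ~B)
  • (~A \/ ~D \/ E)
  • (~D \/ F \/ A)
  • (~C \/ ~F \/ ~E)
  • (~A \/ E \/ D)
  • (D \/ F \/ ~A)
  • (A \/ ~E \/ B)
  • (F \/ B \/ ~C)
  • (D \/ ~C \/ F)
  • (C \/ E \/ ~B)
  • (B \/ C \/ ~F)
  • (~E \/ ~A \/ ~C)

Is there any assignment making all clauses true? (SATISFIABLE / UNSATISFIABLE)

A = True:
  C = True:
    propagation gives E=True; an empty clause results — contradiction.
  C = False:
    B = True:
      propagation gives F=True, E=False; contradiction.
    B = False:
      propagation gives E=False, D=False; contradiction.
A = False:
  C = True:
    D = True:
      propagation gives E=True, B=False; contradiction.
    D = False:
      propagation gives E=False, F=True; contradiction.
  C = False:
    B = True:
      propagation gives D=True, E=False; contradiction.
    B = False:
      propagation gives E=False, D=False, F=True; contradiction.
Every branch closes, so no satisfying assignment exists.

UNSATISFIABLE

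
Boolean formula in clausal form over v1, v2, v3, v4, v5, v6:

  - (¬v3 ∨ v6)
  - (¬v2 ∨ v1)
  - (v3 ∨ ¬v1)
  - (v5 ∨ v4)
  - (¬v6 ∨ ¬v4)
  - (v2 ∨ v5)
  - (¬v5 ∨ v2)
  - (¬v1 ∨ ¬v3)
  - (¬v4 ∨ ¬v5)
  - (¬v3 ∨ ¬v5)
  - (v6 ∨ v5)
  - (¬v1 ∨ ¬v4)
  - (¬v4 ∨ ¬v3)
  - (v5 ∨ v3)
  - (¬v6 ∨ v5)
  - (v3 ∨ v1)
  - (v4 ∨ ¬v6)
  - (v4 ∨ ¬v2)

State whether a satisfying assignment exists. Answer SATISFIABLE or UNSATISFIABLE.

UNSATISFIABLE

v5 = True:
  propagation gives v2=True, v1=True, v3=True; an empty clause results — contradiction.
v5 = False:
  propagation gives v4=True, v6=False; an empty clause results — contradiction.
Every branch closes, so no satisfying assignment exists.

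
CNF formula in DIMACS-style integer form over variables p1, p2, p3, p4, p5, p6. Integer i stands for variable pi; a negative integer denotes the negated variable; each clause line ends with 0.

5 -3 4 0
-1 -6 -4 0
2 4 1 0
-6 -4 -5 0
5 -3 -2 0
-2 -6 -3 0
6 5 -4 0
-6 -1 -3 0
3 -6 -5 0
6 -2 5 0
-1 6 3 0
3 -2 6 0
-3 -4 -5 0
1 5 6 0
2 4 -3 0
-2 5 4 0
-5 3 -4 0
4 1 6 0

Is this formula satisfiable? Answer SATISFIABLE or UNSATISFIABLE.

Set p1 = True and propagate.
Set p2 = False and propagate.
For the remaining variables, p3 = False, p4 = False, p5 = False, p6 = True works.
So p1 = T  p2 = F  p3 = F  p4 = F  p5 = F  p6 = T is a satisfying assignment.

SATISFIABLE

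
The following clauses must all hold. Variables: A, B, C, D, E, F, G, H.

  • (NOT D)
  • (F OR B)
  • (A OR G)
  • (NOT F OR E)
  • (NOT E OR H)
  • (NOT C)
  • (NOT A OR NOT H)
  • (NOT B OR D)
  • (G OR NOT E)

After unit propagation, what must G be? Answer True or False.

True

Unit clause (NOT D) sets D = False.
(NOT C) is a unit clause: C = False.
(D OR NOT B): since D = False, the clause reduces to (NOT B). B = False.
From (F OR B) and B = False: F = True.
(NOT F OR E) with F = True leaves only E, so E = True.
From (H OR NOT E) and E = True: H = True.
In (NOT A OR NOT H), NOT H is now false; NOT A must hold, so A = False.
(G OR A): since A = False, the clause reduces to (G). G = True.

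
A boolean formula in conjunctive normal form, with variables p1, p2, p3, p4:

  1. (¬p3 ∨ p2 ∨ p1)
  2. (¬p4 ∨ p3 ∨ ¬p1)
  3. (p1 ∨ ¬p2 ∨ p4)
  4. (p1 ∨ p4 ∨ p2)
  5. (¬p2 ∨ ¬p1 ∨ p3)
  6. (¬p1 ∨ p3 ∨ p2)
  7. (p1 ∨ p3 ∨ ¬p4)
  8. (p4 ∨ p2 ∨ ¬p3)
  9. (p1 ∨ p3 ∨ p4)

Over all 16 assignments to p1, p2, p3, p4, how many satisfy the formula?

4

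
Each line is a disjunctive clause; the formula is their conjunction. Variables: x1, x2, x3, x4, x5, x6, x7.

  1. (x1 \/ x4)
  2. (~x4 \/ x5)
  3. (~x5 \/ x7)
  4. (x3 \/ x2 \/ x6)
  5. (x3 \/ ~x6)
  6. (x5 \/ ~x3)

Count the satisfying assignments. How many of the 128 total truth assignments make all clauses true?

17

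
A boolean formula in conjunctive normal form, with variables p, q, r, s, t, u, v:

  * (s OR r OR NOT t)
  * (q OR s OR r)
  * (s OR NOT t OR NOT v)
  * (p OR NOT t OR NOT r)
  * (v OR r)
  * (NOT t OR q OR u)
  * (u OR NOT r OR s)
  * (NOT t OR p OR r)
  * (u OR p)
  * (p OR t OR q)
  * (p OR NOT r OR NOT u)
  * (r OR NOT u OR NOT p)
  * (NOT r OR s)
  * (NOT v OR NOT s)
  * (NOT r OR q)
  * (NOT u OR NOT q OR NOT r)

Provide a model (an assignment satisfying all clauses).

p=T  q=T  r=T  s=T  t=T  u=F  v=F

Check each clause:
  1. (r OR NOT t OR s) — r is true.
  2. (s OR q OR r) — q is true.
  3. (NOT v OR NOT t OR s) — NOT v is true.
  4. (p OR NOT t OR NOT r) — p is true.
  5. (v OR r) — r is true.
  6. (q OR NOT t OR u) — q is true.
  7. (NOT r OR s OR u) — s is true.
  8. (NOT t OR p OR r) — r is true.
  9. (u OR p) — p is true.
  10. (q OR p OR t) — p is true.
  11. (p OR NOT r OR NOT u) — p is true.
  12. (r OR NOT p OR NOT u) — NOT u is true.
  13. (s OR NOT r) — s is true.
  14. (NOT s OR NOT v) — NOT v is true.
  15. (NOT r OR q) — q is true.
  16. (NOT u OR NOT q OR NOT r) — NOT u is true.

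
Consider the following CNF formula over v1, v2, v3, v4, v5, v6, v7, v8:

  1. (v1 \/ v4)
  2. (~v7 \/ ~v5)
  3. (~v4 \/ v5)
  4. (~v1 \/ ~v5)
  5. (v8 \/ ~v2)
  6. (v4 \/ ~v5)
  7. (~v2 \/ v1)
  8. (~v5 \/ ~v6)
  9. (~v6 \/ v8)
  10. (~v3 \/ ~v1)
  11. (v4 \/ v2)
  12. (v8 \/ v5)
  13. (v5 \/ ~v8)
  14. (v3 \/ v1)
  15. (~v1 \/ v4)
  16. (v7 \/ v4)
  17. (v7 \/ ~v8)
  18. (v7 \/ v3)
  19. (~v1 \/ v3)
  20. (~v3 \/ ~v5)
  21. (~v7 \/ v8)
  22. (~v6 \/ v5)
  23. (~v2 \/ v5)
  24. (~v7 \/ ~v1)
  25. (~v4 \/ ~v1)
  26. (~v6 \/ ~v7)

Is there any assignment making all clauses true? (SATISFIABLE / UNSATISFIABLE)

UNSATISFIABLE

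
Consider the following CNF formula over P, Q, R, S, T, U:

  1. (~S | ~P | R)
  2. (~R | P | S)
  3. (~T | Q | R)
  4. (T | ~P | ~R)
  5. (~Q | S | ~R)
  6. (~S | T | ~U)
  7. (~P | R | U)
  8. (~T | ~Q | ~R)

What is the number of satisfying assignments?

Split on R, then P.
  R=1, P=1: remaining (Q,S,T,U) ∈ {(0,0,1,0); (0,0,1,1); (0,1,1,0); (0,1,1,1)} — 4.
  R=1, P=0: remaining (Q,S,T,U) ∈ {(0,1,0,0); (0,1,1,0); (0,1,1,1); (1,1,0,0)} — 4.
  R=0, P=1: remaining (Q,S,T,U) ∈ {(0,0,0,1); (1,0,0,1); (1,0,1,1)} — 3.
  R=0, P=0: 10 of the 16 assignments to (Q,S,T,U) work.
Total: 4 + 4 + 3 + 10 = 21.

21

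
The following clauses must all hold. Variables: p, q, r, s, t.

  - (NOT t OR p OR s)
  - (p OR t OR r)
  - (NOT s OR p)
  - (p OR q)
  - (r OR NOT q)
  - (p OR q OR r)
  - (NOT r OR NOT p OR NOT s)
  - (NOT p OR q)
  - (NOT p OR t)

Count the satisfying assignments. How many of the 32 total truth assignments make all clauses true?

2

The models are:
  p=0 q=1 r=1 s=0 t=0
  p=1 q=1 r=1 s=0 t=1
That's 2 in total.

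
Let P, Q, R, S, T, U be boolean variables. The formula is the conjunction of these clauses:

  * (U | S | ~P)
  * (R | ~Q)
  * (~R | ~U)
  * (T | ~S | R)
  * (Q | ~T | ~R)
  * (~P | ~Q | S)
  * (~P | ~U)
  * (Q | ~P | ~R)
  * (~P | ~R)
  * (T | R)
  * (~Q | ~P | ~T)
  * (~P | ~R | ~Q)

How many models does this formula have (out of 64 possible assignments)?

Case analysis on R and P:
  R=T, P=T: a clause becomes empty — 0.
  R=T, P=F: S free; 3 ways for (Q,T,U) × 2^1 = 6.
  R=F, P=T: remaining (Q,S,T,U) ∈ {(F,T,T,F)} — 1.
  R=F, P=F: remaining (Q,S,T,U) ∈ {(F,F,T,F); (F,F,T,T); (F,T,T,F); (F,T,T,T)} — 4.
Total: 0 + 6 + 1 + 4 = 11.

11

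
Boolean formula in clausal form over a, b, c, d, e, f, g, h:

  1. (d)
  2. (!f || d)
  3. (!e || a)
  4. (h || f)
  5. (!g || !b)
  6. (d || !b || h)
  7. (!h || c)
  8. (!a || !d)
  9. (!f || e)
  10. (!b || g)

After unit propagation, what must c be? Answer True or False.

Unit clause (d) sets d = True.
From (!d || !a) and d = True: a = False.
In (!e || a), a is now false; !e must hold, so e = False.
In (e || !f), e is now false; !f must hold, so f = False.
(f || h): since f = False, the clause reduces to (h). h = True.
(c || !h) with h = True leaves only c, so c = True.

True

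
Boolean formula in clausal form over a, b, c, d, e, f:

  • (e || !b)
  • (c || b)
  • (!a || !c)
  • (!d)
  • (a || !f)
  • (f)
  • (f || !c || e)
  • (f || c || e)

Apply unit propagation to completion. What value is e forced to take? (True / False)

(!d) is a unit clause: d = False.
(f) stands alone — f = True.
(a || !f) with f = True leaves only a, so a = True.
(!c || !a) with a = True leaves only !c, so c = False.
(b || c): since c = False, the clause reduces to (b). b = True.
(!b || e) with b = True leaves only e, so e = True.

True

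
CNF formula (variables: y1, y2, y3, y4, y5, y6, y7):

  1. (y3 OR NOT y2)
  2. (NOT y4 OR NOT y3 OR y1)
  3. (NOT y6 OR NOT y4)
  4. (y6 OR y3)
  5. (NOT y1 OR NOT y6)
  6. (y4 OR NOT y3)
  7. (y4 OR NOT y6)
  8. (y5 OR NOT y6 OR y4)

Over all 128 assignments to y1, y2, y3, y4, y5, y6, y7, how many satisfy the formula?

8

Satisfying assignments:
  y1=T y2=F y3=T y4=T y5=F y6=F y7=F
  y1=T y2=F y3=T y4=T y5=F y6=F y7=T
  y1=T y2=F y3=T y4=T y5=T y6=F y7=F
  y1=T y2=F y3=T y4=T y5=T y6=F y7=T
  y1=T y2=T y3=T y4=T y5=F y6=F y7=F
  y1=T y2=T y3=T y4=T y5=F y6=F y7=T
  y1=T y2=T y3=T y4=T y5=T y6=F y7=F
  y1=T y2=T y3=T y4=T y5=T y6=F y7=T
That's 8 in total.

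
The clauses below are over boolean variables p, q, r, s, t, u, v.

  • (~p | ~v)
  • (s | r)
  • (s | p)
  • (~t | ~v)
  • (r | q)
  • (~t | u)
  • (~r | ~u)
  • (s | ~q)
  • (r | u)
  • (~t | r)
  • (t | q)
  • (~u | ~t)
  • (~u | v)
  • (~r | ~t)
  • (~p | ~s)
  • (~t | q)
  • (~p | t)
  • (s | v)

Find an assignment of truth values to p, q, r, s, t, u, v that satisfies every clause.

Set p = False and propagate.
  then s is forced to True.
Set q = True and propagate.
The remaining clauses are satisfied by r = False, t = False, u = True, v = True.
Check each clause:
  1. (~v | ~p) — ~p is true.
  2. (r | s) — s is true.
  3. (s | p) — s is true.
  4. (~t | ~v) — ~t is true.
  5. (r | q) — q is true.
  6. (u | ~t) — ~t is true.
  7. (~r | ~u) — ~r is true.
  8. (~q | s) — s is true.
  9. (u | r) — u is true.
  10. (~t | r) — ~t is true.
  11. (t | q) — q is true.
  12. (~t | ~u) — ~t is true.
  13. (~u | v) — v is true.
  14. (~t | ~r) — ~t is true.
  15. (~s | ~p) — ~p is true.
  16. (~t | q) — q is true.
  17. (~p | t) — ~p is true.
  18. (s | v) — s is true.

p=False, q=True, r=False, s=True, t=False, u=True, v=True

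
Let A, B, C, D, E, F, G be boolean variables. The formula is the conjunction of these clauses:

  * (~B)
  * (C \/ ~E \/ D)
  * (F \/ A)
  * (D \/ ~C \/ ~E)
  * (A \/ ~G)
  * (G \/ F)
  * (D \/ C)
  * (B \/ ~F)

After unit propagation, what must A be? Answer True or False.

Unit clause (~B) sets B = False.
From (B \/ ~F) and B = False: F = False.
(F \/ A) with F = False leaves only A, so A = True.

True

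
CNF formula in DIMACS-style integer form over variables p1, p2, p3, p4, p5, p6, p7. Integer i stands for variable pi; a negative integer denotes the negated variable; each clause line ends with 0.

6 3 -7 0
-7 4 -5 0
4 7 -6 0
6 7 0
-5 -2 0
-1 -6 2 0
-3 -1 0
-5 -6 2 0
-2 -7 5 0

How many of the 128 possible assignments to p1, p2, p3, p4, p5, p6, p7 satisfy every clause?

12

Case analysis on p6 and p7:
  p6=1, p7=1: remaining (p1,p2,p3,p4,p5) ∈ {(0,0,0,0,0); (0,0,0,1,0); (0,0,1,0,0); (0,0,1,1,0)} — 4.
  p6=1, p7=0: 5 of the 32 assignments to (p1,p2,p3,p4,p5) work.
  p6=0, p7=1: remaining (p1,p2,p3,p4,p5) ∈ {(0,0,1,0,0); (0,0,1,1,0); (0,0,1,1,1)} — 3.
  p6=0, p7=0: a clause becomes empty — 0.
Total: 4 + 5 + 3 + 0 = 12.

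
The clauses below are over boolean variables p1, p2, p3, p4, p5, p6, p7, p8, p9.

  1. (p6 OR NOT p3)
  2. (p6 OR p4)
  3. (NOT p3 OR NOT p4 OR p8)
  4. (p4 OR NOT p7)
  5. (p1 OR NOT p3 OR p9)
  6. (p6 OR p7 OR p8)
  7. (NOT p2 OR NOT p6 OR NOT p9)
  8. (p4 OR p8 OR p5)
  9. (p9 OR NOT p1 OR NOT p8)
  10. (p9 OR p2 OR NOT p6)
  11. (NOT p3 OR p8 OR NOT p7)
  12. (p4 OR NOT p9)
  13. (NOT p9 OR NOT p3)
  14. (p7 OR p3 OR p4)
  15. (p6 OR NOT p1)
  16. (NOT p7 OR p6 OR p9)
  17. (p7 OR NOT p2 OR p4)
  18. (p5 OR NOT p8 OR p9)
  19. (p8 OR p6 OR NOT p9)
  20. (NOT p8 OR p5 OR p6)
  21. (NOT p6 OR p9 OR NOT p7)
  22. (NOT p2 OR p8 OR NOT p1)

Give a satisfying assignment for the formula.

p1=True, p2=False, p3=False, p4=True, p5=True, p6=True, p7=False, p8=False, p9=True

Check each clause:
  1. (NOT p3 OR p6) — NOT p3 is true.
  2. (p6 OR p4) — p4 is true.
  3. (p8 OR NOT p4 OR NOT p3) — NOT p3 is true.
  4. (p4 OR NOT p7) — NOT p7 is true.
  5. (p1 OR p9 OR NOT p3) — p1 is true.
  6. (p7 OR p8 OR p6) — p6 is true.
  7. (NOT p6 OR NOT p9 OR NOT p2) — NOT p2 is true.
  8. (p4 OR p5 OR p8) — p4 is true.
  9. (p9 OR NOT p1 OR NOT p8) — NOT p8 is true.
  10. (p2 OR p9 OR NOT p6) — p9 is true.
  11. (p8 OR NOT p7 OR NOT p3) — NOT p7 is true.
  12. (p4 OR NOT p9) — p4 is true.
  13. (NOT p9 OR NOT p3) — NOT p3 is true.
  14. (p3 OR p7 OR p4) — p4 is true.
  15. (NOT p1 OR p6) — p6 is true.
  16. (NOT p7 OR p9 OR p6) — NOT p7 is true.
  17. (NOT p2 OR p4 OR p7) — p4 is true.
  18. (p5 OR NOT p8 OR p9) — NOT p8 is true.
  19. (p6 OR NOT p9 OR p8) — p6 is true.
  20. (NOT p8 OR p6 OR p5) — NOT p8 is true.
  21. (NOT p7 OR NOT p6 OR p9) — p9 is true.
  22. (NOT p1 OR NOT p2 OR p8) — NOT p2 is true.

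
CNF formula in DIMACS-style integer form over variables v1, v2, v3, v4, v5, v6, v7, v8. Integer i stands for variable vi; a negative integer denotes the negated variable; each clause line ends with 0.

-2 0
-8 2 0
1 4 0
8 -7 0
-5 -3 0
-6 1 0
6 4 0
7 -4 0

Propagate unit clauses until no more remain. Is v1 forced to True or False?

(¬v2) is a unit clause: v2 = False.
From (v2 ∨ ¬v8) and v2 = False: v8 = False.
In (¬v7 ∨ v8), v8 is now false; ¬v7 must hold, so v7 = False.
(v7 ∨ ¬v4): since v7 = False, the clause reduces to (¬v4). v4 = False.
In (v1 ∨ v4), v4 is now false; v1 must hold, so v1 = True.

True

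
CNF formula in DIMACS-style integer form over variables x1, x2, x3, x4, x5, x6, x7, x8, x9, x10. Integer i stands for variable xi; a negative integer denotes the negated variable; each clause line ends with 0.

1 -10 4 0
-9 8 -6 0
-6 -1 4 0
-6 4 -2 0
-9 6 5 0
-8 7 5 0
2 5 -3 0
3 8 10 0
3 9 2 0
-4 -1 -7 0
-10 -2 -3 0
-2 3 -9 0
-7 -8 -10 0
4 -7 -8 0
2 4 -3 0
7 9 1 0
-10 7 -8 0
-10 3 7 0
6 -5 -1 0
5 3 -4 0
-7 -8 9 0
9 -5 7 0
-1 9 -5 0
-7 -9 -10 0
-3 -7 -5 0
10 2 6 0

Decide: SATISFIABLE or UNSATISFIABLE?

Branch on x1: take x1 = True.
For the remaining variables, x2 = False, x3 = True, x4 = True, x5 = True, x6 = True, x7 = False, x8 = True, x9 = True, x10 = False works.
Every clause has at least one true literal under this assignment.
So x1 = T, x2 = F, x3 = T, x4 = T, x5 = T, x6 = T, x7 = F, x8 = T, x9 = T, x10 = F is a satisfying assignment.

SATISFIABLE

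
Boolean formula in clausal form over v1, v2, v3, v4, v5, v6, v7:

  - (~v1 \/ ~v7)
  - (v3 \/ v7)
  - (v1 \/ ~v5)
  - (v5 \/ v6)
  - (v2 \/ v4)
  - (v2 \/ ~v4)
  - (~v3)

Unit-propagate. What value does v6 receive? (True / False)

True

(~v3) is a unit clause: v3 = False.
(v7 \/ v3): since v3 = False, the clause reduces to (v7). v7 = True.
In (~v7 \/ ~v1), ~v7 is now false; ~v1 must hold, so v1 = False.
From (v1 \/ ~v5) and v1 = False: v5 = False.
From (v6 \/ v5) and v5 = False: v6 = True.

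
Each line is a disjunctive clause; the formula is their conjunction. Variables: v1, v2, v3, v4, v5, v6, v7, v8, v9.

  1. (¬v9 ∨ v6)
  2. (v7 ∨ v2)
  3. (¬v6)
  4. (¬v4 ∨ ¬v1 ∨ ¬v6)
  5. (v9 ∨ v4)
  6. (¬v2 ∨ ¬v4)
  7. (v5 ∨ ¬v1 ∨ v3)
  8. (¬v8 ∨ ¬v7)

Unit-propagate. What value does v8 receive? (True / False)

False

(¬v6) stands alone — v6 = False.
(¬v9 ∨ v6) with v6 = False leaves only ¬v9, so v9 = False.
(v4 ∨ v9) with v9 = False leaves only v4, so v4 = True.
(¬v2 ∨ ¬v4) with v4 = True leaves only ¬v2, so v2 = False.
From (v7 ∨ v2) and v2 = False: v7 = True.
In (¬v8 ∨ ¬v7), ¬v7 is now false; ¬v8 must hold, so v8 = False.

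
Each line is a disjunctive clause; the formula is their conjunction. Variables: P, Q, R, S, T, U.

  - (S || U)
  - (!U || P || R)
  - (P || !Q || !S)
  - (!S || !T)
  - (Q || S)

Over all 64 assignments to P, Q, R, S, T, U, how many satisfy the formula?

17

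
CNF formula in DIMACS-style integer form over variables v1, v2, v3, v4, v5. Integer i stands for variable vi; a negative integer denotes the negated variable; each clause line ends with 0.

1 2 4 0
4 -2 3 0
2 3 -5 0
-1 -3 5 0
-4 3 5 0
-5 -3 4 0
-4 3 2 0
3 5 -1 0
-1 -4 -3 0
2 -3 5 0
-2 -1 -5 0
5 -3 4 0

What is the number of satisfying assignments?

Satisfying assignments:
  v1=0 v2=0 v3=1 v4=1 v5=1
  v1=0 v2=1 v3=0 v4=1 v5=1
  v1=0 v2=1 v3=1 v4=1 v5=0
  v1=0 v2=1 v3=1 v4=1 v5=1
That's 4 in total.

4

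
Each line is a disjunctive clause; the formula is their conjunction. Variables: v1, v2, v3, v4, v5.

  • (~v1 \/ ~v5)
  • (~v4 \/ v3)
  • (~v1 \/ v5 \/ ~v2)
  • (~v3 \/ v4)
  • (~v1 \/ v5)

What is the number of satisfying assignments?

8

The models are:
  v1=0 v2=0 v3=0 v4=0 v5=0
  v1=0 v2=0 v3=0 v4=0 v5=1
  v1=0 v2=0 v3=1 v4=1 v5=0
  v1=0 v2=0 v3=1 v4=1 v5=1
  v1=0 v2=1 v3=0 v4=0 v5=0
  v1=0 v2=1 v3=0 v4=0 v5=1
  v1=0 v2=1 v3=1 v4=1 v5=0
  v1=0 v2=1 v3=1 v4=1 v5=1
Count: 8.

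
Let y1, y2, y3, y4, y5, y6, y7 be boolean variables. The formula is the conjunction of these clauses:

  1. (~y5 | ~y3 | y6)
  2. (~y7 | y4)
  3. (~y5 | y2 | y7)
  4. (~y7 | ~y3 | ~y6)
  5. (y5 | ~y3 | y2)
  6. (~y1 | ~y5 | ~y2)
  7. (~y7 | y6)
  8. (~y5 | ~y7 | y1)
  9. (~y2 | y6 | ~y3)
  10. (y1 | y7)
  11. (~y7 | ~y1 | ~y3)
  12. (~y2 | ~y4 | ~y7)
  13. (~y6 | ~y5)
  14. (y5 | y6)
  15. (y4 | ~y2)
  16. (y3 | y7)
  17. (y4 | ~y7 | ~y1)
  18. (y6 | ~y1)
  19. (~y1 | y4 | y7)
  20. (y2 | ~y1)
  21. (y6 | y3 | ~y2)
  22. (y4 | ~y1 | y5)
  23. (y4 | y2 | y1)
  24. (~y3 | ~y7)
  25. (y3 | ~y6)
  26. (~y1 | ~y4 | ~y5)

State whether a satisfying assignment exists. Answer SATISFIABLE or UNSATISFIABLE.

SATISFIABLE

Try y1 = True.
  then y6 is forced to True.
  then y5 is forced to False.
  then y2 is forced to True.
  then y4 is forced to True.
  then y7 is forced to False.
  then y3 is forced to True.
So y1=T, y2=T, y3=T, y4=T, y5=F, y6=T, y7=F is a satisfying assignment.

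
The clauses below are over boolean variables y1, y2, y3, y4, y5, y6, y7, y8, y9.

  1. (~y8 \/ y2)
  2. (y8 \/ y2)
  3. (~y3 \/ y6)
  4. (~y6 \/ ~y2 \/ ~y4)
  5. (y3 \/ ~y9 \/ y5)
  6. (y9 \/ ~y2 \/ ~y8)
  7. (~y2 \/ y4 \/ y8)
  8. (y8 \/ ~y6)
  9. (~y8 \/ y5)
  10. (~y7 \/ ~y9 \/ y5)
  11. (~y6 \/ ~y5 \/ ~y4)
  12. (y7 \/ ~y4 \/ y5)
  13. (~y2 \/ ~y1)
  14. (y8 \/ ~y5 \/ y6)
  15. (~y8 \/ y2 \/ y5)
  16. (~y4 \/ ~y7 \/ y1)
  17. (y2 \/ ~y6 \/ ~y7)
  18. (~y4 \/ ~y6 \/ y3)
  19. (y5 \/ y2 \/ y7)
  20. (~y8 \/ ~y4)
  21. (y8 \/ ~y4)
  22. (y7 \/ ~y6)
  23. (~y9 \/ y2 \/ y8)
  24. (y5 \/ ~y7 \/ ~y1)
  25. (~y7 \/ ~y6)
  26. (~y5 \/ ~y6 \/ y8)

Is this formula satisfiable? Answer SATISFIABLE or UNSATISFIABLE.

SATISFIABLE

Try y1 = False.
The remaining clauses are satisfied by y2 = True, y3 = False, y4 = False, y5 = True, y6 = False, y7 = True, y8 = True, y9 = True.
So y1=False, y2=True, y3=False, y4=False, y5=True, y6=False, y7=True, y8=True, y9=True is a satisfying assignment.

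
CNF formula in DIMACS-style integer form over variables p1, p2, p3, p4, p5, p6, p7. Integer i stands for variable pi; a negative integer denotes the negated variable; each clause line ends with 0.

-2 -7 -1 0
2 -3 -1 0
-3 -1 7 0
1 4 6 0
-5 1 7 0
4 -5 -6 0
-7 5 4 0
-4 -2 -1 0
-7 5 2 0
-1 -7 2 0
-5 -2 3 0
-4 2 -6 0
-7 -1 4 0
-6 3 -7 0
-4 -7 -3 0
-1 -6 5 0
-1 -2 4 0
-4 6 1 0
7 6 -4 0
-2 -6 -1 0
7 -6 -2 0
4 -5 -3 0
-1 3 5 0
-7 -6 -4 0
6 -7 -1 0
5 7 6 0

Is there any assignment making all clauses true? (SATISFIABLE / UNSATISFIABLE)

Try p1 = True.
Set p2 = False and propagate.
  then p3 is forced to False.
  then p7 is forced to False.
  then p5 is forced to True.
The remaining clauses are satisfied by p4 = False, p6 = False.
Every clause has at least one true literal under this assignment.
So p1=T  p2=F  p3=F  p4=F  p5=T  p6=F  p7=F is a satisfying assignment.

SATISFIABLE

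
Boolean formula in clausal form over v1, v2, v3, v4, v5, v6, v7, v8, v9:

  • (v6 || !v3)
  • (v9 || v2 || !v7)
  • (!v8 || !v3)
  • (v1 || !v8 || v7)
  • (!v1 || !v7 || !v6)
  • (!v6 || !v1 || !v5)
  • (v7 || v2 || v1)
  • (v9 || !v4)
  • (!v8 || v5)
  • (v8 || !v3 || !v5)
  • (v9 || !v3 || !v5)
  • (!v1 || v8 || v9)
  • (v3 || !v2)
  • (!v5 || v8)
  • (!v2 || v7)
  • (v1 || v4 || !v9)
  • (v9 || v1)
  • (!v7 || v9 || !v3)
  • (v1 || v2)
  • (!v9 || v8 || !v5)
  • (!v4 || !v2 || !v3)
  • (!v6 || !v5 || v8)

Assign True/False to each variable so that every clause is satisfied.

v1 = T, v2 = F, v3 = F, v4 = F, v5 = T, v6 = F, v7 = F, v8 = T, v9 = F

Set v1 = True and propagate.
Set v2 = False and propagate.
For the remaining variables, v3 = False, v4 = False, v5 = True, v6 = False, v7 = False, v8 = True, v9 = False works.
Every clause has at least one true literal under this assignment.
Check each clause:
  1. (v6 || !v3) — !v3 is true.
  2. (!v7 || v2 || v9) — !v7 is true.
  3. (!v8 || !v3) — !v3 is true.
  4. (v7 || v1 || !v8) — v1 is true.
  5. (!v1 || !v6 || !v7) — !v7 is true.
  6. (!v6 || !v5 || !v1) — !v6 is true.
  7. (v7 || v1 || v2) — v1 is true.
  8. (!v4 || v9) — !v4 is true.
  9. (!v8 || v5) — v5 is true.
  10. (!v3 || v8 || !v5) — v8 is true.
  11. (!v5 || !v3 || v9) — !v3 is true.
  12. (!v1 || v9 || v8) — v8 is true.
  13. (v3 || !v2) — !v2 is true.
  14. (v8 || !v5) — v8 is true.
  15. (v7 || !v2) — !v2 is true.
  16. (!v9 || v4 || v1) — v1 is true.
  17. (v9 || v1) — v1 is true.
  18. (!v3 || v9 || !v7) — !v3 is true.
  19. (v2 || v1) — v1 is true.
  20. (v8 || !v9 || !v5) — v8 is true.
  21. (!v2 || !v4 || !v3) — !v4 is true.
  22. (!v5 || v8 || !v6) — v8 is true.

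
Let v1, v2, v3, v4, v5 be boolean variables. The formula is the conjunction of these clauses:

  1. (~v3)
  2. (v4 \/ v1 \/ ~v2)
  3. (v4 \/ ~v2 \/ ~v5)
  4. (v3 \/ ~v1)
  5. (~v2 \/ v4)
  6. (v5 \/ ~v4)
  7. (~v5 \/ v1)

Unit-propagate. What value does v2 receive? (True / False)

(~v3) is a unit clause: v3 = False.
(v3 \/ ~v1) with v3 = False leaves only ~v1, so v1 = False.
(v1 \/ ~v5): since v1 = False, the clause reduces to (~v5). v5 = False.
In (~v4 \/ v5), v5 is now false; ~v4 must hold, so v4 = False.
In (~v2 \/ v1 \/ v4), v1, v4 are now false; ~v2 must hold, so v2 = False.

False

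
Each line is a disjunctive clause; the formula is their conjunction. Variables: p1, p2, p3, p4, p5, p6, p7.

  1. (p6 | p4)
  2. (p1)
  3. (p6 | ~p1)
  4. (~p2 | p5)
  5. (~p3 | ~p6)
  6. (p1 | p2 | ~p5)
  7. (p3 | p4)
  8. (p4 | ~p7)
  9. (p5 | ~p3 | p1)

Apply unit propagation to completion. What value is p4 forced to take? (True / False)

True

Unit clause (p1) sets p1 = True.
From (p6 | ~p1) and p1 = True: p6 = True.
From (~p3 | ~p6) and p6 = True: p3 = False.
(p3 | p4) with p3 = False leaves only p4, so p4 = True.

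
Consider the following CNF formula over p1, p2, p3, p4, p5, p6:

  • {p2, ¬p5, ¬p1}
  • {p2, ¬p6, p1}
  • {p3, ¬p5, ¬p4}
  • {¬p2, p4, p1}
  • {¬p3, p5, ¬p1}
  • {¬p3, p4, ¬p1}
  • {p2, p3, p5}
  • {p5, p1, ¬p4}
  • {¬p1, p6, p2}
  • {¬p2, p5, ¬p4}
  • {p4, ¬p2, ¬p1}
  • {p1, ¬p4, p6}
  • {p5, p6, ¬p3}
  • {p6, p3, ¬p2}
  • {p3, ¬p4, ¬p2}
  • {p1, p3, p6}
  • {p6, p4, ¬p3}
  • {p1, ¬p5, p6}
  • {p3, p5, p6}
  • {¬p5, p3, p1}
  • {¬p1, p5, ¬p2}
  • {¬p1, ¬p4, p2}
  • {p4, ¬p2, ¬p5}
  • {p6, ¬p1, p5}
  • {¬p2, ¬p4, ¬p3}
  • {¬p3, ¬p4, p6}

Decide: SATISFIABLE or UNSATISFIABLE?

UNSATISFIABLE

p1 = True:
  p2 = True:
    propagation gives p4=True, p5=True, p3=True; an empty clause results — contradiction.
  p2 = False:
    propagation gives p5=False, p3=False; an empty clause results — contradiction.
p1 = False:
  p3 = True:
    p4 = True:
      propagation gives p5=True, p6=True, p2=True; contradiction.
    p4 = False:
      propagation gives p2=False, p6=False; contradiction.
  p3 = False:
    propagation gives p6=True, p2=True, p4=True; an empty clause results — contradiction.
Every branch closes, so no satisfying assignment exists.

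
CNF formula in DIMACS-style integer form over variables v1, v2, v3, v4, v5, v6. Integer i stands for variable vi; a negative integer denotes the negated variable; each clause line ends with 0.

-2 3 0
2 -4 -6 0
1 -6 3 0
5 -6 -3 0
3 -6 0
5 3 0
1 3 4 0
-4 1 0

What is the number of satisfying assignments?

19

Split on v3, then v6.
  v3=T, v6=T: 5 of the 16 assignments to (v1,v2,v4,v5) work.
  v3=T, v6=F: v2, v5 free; 3 ways for (v1,v4) × 2^2 = 12.
  v3=F, v6=T: a clause becomes empty — 0.
  v3=F, v6=F: remaining (v1,v2,v4,v5) ∈ {(T,F,F,T); (T,F,T,T)} — 2.
Total: 5 + 12 + 0 + 2 = 19.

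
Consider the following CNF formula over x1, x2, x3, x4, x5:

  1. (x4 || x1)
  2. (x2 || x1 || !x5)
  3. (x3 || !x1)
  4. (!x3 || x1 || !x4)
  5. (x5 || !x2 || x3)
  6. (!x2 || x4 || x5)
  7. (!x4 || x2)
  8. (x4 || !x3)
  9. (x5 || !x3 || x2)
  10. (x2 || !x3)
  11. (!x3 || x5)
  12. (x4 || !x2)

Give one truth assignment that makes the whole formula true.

x1=F  x2=T  x3=F  x4=T  x5=T

Branch on x1: take x1 = False.
  then x4 is forced to True.
  then x3 is forced to False.
  then x2 is forced to True.
  then x5 is forced to True.
Every clause has at least one true literal under this assignment.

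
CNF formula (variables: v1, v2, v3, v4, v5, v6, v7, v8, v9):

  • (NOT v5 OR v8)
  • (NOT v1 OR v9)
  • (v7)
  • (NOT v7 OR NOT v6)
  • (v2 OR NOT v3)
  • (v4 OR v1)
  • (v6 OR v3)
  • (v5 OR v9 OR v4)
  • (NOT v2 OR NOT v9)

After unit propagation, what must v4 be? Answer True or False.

Unit clause (v7) sets v7 = True.
From (NOT v7 OR NOT v6) and v7 = True: v6 = False.
In (v6 OR v3), v6 is now false; v3 must hold, so v3 = True.
(NOT v3 OR v2): since v3 = True, the clause reduces to (v2). v2 = True.
(NOT v9 OR NOT v2) with v2 = True leaves only NOT v9, so v9 = False.
(NOT v1 OR v9) with v9 = False leaves only NOT v1, so v1 = False.
In (v1 OR v4), v1 is now false; v4 must hold, so v4 = True.

True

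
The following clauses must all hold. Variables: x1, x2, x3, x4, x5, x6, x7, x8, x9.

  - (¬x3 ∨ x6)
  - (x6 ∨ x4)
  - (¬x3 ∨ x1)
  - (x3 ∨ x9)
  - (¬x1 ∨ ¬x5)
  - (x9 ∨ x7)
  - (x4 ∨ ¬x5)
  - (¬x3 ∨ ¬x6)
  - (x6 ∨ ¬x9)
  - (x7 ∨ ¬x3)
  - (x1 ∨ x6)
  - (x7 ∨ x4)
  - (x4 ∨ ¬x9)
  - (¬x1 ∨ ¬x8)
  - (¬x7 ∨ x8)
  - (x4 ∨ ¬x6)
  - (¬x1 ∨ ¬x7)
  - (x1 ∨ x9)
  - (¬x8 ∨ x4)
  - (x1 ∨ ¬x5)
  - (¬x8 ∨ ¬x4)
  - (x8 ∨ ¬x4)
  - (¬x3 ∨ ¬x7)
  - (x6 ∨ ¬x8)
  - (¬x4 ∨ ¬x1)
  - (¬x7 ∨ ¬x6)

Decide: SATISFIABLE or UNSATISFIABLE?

UNSATISFIABLE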